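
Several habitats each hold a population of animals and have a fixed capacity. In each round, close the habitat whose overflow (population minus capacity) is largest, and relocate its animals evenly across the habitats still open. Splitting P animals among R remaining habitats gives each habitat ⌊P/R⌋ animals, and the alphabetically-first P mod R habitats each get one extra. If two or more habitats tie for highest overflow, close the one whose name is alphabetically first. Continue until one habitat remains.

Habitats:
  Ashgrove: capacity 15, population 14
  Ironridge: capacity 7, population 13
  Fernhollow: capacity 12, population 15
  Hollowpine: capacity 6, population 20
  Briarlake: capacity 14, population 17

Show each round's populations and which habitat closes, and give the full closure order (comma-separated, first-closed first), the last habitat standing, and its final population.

Closure order: Hollowpine, Ironridge, Briarlake, Fernhollow
Last habitat: Ashgrove with 79 animals

Round 1: Ashgrove=14 Briarlake=17 Fernhollow=15 Hollowpine=20 Ironridge=13 → close Hollowpine (overflow 14)
  20÷4 = 5 each, +1 to first 0
Round 2: Ashgrove=19 Briarlake=22 Fernhollow=20 Ironridge=18 → close Ironridge (overflow 11)
  18÷3 = 6 each, +1 to first 0
Round 3: Ashgrove=25 Briarlake=28 Fernhollow=26 → close Briarlake (overflow 14)
  28÷2 = 14 each, +1 to first 0
Round 4: Ashgrove=39 Fernhollow=40 → close Fernhollow (overflow 28)
  40÷1 = 40 each, +1 to first 0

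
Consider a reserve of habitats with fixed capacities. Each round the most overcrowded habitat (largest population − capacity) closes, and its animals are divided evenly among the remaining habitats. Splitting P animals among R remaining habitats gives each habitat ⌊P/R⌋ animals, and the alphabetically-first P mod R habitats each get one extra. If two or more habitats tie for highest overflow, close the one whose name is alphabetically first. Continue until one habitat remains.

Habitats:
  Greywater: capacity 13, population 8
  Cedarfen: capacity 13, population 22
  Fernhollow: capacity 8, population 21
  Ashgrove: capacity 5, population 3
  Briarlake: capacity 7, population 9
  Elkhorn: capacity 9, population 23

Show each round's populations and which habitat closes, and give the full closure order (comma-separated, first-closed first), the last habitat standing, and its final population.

Round 1: Ashgrove=3 Briarlake=9 Cedarfen=22 Elkhorn=23 Fernhollow=21 Greywater=8 → close Elkhorn (overflow 14)
  23÷5 = 4 each, +1 to first 3
Round 2: Ashgrove=8 Briarlake=14 Cedarfen=27 Fernhollow=25 Greywater=12 → close Fernhollow (overflow 17)
  25÷4 = 6 each, +1 to first 1
Round 3: Ashgrove=15 Briarlake=20 Cedarfen=33 Greywater=18 → close Cedarfen (overflow 20)
  33÷3 = 11 each, +1 to first 0
Round 4: Ashgrove=26 Briarlake=31 Greywater=29 → close Briarlake (overflow 24)
  31÷2 = 15 each, +1 to first 1
Round 5: Ashgrove=42 Greywater=44 → close Ashgrove (overflow 37)
  42÷1 = 42 each, +1 to first 0

Closure order: Elkhorn, Fernhollow, Cedarfen, Briarlake, Ashgrove
Last habitat: Greywater with 86 animals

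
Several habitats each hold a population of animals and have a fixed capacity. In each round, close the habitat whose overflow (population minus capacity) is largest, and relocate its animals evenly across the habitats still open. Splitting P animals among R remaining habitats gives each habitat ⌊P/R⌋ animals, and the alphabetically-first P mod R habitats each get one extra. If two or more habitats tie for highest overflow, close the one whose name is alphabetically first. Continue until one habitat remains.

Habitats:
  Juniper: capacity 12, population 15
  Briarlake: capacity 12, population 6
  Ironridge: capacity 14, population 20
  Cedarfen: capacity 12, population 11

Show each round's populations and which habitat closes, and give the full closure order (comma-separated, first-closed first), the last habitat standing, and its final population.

Closure order: Ironridge, Juniper, Cedarfen
Last habitat: Briarlake with 52 animals

Round 1: Briarlake=6 Cedarfen=11 Ironridge=20 Juniper=15 → close Ironridge (overflow 6)
  20÷3 = 6 each, +1 to first 2
Round 2: Briarlake=13 Cedarfen=18 Juniper=21 → close Juniper (overflow 9)
  21÷2 = 10 each, +1 to first 1
Round 3: Briarlake=24 Cedarfen=28 → close Cedarfen (overflow 16)
  28÷1 = 28 each, +1 to first 0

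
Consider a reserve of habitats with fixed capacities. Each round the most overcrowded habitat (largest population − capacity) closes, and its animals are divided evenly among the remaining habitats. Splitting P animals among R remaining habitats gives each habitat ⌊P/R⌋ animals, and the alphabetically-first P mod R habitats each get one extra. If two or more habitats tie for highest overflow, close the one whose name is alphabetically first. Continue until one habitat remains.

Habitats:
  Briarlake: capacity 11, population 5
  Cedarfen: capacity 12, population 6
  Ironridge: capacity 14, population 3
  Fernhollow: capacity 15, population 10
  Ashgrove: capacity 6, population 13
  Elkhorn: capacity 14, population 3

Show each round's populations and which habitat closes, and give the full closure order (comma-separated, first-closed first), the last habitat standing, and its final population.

Round 1: Ashgrove=13 Briarlake=5 Cedarfen=6 Elkhorn=3 Fernhollow=10 Ironridge=3 → close Ashgrove (overflow 7)
  13÷5 = 2 each, +1 to first 3
Round 2: Briarlake=8 Cedarfen=9 Elkhorn=6 Fernhollow=12 Ironridge=5 → close Briarlake (overflow -3)
  8÷4 = 2 each, +1 to first 0
Round 3: Cedarfen=11 Elkhorn=8 Fernhollow=14 Ironridge=7 → close Cedarfen (overflow -1)
  11÷3 = 3 each, +1 to first 2
Round 4: Elkhorn=12 Fernhollow=18 Ironridge=10 → close Fernhollow (overflow 3)
  18÷2 = 9 each, +1 to first 0
Round 5: Elkhorn=21 Ironridge=19 → close Elkhorn (overflow 7)
  21÷1 = 21 each, +1 to first 0

Closure order: Ashgrove, Briarlake, Cedarfen, Fernhollow, Elkhorn
Last habitat: Ironridge with 40 animals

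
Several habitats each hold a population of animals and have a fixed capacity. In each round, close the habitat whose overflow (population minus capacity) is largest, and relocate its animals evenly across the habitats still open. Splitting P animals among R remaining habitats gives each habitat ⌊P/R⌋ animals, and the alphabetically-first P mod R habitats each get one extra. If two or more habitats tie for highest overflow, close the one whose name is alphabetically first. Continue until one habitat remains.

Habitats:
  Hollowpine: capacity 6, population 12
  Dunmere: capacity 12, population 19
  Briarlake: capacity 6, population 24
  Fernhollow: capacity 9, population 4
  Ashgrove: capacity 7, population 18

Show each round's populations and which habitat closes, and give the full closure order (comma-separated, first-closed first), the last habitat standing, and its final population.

Closure order: Briarlake, Ashgrove, Dunmere, Hollowpine
Last habitat: Fernhollow with 77 animals

Round 1: Ashgrove=18 Briarlake=24 Dunmere=19 Fernhollow=4 Hollowpine=12 → close Briarlake (overflow 18)
  24÷4 = 6 each, +1 to first 0
Round 2: Ashgrove=24 Dunmere=25 Fernhollow=10 Hollowpine=18 → close Ashgrove (overflow 17)
  24÷3 = 8 each, +1 to first 0
Round 3: Dunmere=33 Fernhollow=18 Hollowpine=26 → close Dunmere (overflow 21)
  33÷2 = 16 each, +1 to first 1
Round 4: Fernhollow=35 Hollowpine=42 → close Hollowpine (overflow 36)
  42÷1 = 42 each, +1 to first 0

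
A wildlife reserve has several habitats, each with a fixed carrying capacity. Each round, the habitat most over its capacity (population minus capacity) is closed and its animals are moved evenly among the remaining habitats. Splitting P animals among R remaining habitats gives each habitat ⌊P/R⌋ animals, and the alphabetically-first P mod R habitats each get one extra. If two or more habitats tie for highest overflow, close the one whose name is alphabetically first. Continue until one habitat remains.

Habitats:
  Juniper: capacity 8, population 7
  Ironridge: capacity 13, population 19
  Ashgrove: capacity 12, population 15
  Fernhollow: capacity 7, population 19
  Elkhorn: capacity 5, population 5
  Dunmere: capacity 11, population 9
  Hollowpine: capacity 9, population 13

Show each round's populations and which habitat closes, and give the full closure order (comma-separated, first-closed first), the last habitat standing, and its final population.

Round 1: Ashgrove=15 Dunmere=9 Elkhorn=5 Fernhollow=19 Hollowpine=13 Ironridge=19 Juniper=7 → close Fernhollow (overflow 12)
  19÷6 = 3 each, +1 to first 1
Round 2: Ashgrove=19 Dunmere=12 Elkhorn=8 Hollowpine=16 Ironridge=22 Juniper=10 → close Ironridge (overflow 9)
  22÷5 = 4 each, +1 to first 2
Round 3: Ashgrove=24 Dunmere=17 Elkhorn=12 Hollowpine=20 Juniper=14 → close Ashgrove (overflow 12)
  24÷4 = 6 each, +1 to first 0
Round 4: Dunmere=23 Elkhorn=18 Hollowpine=26 Juniper=20 → close Hollowpine (overflow 17)
  26÷3 = 8 each, +1 to first 2
Round 5: Dunmere=32 Elkhorn=27 Juniper=28 → close Elkhorn (overflow 22)
  27÷2 = 13 each, +1 to first 1
Round 6: Dunmere=46 Juniper=41 → close Dunmere (overflow 35)
  46÷1 = 46 each, +1 to first 0

Closure order: Fernhollow, Ironridge, Ashgrove, Hollowpine, Elkhorn, Dunmere
Last habitat: Juniper with 87 animals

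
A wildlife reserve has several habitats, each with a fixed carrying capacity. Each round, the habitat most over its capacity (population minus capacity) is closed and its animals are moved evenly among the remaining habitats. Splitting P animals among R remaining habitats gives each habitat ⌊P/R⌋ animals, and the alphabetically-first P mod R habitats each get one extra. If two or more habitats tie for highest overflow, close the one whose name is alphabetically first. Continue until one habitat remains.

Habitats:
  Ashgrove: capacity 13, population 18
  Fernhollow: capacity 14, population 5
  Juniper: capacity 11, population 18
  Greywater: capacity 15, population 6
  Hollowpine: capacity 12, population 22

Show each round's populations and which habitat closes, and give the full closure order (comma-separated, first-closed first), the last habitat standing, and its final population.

Round 1: Ashgrove=18 Fernhollow=5 Greywater=6 Hollowpine=22 Juniper=18 → close Hollowpine (overflow 10)
  22÷4 = 5 each, +1 to first 2
Round 2: Ashgrove=24 Fernhollow=11 Greywater=11 Juniper=23 → close Juniper (overflow 12)
  23÷3 = 7 each, +1 to first 2
Round 3: Ashgrove=32 Fernhollow=19 Greywater=18 → close Ashgrove (overflow 19)
  32÷2 = 16 each, +1 to first 0
Round 4: Fernhollow=35 Greywater=34 → close Fernhollow (overflow 21)
  35÷1 = 35 each, +1 to first 0

Closure order: Hollowpine, Juniper, Ashgrove, Fernhollow
Last habitat: Greywater with 69 animals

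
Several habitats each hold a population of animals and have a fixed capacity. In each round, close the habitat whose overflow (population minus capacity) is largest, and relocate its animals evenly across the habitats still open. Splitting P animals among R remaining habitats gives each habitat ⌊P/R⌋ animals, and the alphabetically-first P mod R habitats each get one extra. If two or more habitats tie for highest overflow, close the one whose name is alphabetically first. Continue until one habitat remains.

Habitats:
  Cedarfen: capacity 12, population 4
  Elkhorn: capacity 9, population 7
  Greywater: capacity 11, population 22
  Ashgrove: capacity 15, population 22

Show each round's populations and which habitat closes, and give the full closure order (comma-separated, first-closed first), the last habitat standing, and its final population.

Closure order: Greywater, Ashgrove, Elkhorn
Last habitat: Cedarfen with 55 animals

Round 1: Ashgrove=22 Cedarfen=4 Elkhorn=7 Greywater=22 → close Greywater (overflow 11)
  22÷3 = 7 each, +1 to first 1
Round 2: Ashgrove=30 Cedarfen=11 Elkhorn=14 → close Ashgrove (overflow 15)
  30÷2 = 15 each, +1 to first 0
Round 3: Cedarfen=26 Elkhorn=29 → close Elkhorn (overflow 20)
  29÷1 = 29 each, +1 to first 0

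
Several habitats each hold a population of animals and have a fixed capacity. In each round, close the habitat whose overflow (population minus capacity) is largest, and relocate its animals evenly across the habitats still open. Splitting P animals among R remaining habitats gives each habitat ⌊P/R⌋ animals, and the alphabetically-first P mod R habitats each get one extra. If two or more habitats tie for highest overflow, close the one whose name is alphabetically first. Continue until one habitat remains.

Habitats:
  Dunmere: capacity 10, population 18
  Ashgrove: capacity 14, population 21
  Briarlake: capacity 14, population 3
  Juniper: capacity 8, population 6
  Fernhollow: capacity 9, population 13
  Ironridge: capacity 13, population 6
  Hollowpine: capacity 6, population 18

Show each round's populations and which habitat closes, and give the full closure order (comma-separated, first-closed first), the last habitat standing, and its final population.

Closure order: Hollowpine, Dunmere, Ashgrove, Fernhollow, Juniper, Ironridge
Last habitat: Briarlake with 85 animals

Round 1: Ashgrove=21 Briarlake=3 Dunmere=18 Fernhollow=13 Hollowpine=18 Ironridge=6 Juniper=6 → close Hollowpine (overflow 12)
  18÷6 = 3 each, +1 to first 0
Round 2: Ashgrove=24 Briarlake=6 Dunmere=21 Fernhollow=16 Ironridge=9 Juniper=9 → close Dunmere (overflow 11)
  21÷5 = 4 each, +1 to first 1
Round 3: Ashgrove=29 Briarlake=10 Fernhollow=20 Ironridge=13 Juniper=13 → close Ashgrove (overflow 15)
  29÷4 = 7 each, +1 to first 1
Round 4: Briarlake=18 Fernhollow=27 Ironridge=20 Juniper=20 → close Fernhollow (overflow 18)
  27÷3 = 9 each, +1 to first 0
Round 5: Briarlake=27 Ironridge=29 Juniper=29 → close Juniper (overflow 21)
  29÷2 = 14 each, +1 to first 1
Round 6: Briarlake=42 Ironridge=43 → close Ironridge (overflow 30)
  43÷1 = 43 each, +1 to first 0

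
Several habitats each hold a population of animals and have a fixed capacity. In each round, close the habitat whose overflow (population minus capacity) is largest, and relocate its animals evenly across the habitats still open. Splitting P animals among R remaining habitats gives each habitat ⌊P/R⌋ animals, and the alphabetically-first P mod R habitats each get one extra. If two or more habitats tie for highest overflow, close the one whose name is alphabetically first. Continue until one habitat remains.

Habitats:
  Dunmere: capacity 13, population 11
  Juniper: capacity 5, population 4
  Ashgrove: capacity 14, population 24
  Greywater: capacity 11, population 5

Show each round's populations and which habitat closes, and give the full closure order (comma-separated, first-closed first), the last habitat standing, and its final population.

Closure order: Ashgrove, Juniper, Dunmere
Last habitat: Greywater with 44 animals

Round 1: Ashgrove=24 Dunmere=11 Greywater=5 Juniper=4 → close Ashgrove (overflow 10)
  24÷3 = 8 each, +1 to first 0
Round 2: Dunmere=19 Greywater=13 Juniper=12 → close Juniper (overflow 7)
  12÷2 = 6 each, +1 to first 0
Round 3: Dunmere=25 Greywater=19 → close Dunmere (overflow 12)
  25÷1 = 25 each, +1 to first 0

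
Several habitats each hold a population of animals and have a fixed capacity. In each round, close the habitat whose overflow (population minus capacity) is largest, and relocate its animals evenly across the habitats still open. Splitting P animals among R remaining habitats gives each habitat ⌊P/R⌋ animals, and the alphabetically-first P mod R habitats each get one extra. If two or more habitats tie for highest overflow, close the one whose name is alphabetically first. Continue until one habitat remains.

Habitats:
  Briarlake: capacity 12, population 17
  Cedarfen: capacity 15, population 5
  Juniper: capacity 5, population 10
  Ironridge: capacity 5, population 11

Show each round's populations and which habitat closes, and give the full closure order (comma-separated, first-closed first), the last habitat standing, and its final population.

Round 1: Briarlake=17 Cedarfen=5 Ironridge=11 Juniper=10 → close Ironridge (overflow 6)
  11÷3 = 3 each, +1 to first 2
Round 2: Briarlake=21 Cedarfen=9 Juniper=13 → close Briarlake (overflow 9)
  21÷2 = 10 each, +1 to first 1
Round 3: Cedarfen=20 Juniper=23 → close Juniper (overflow 18)
  23÷1 = 23 each, +1 to first 0

Closure order: Ironridge, Briarlake, Juniper
Last habitat: Cedarfen with 43 animals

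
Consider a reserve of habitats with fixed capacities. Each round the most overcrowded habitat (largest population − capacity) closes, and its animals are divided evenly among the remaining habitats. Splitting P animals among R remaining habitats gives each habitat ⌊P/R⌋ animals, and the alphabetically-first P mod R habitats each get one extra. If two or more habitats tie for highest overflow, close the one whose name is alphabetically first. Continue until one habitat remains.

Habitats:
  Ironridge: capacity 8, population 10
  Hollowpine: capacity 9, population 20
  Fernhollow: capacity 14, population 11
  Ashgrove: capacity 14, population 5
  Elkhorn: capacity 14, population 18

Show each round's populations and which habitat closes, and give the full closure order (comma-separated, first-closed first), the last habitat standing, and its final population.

Closure order: Hollowpine, Elkhorn, Ironridge, Fernhollow
Last habitat: Ashgrove with 64 animals

Round 1: Ashgrove=5 Elkhorn=18 Fernhollow=11 Hollowpine=20 Ironridge=10 → close Hollowpine (overflow 11)
  20÷4 = 5 each, +1 to first 0
Round 2: Ashgrove=10 Elkhorn=23 Fernhollow=16 Ironridge=15 → close Elkhorn (overflow 9)
  23÷3 = 7 each, +1 to first 2
Round 3: Ashgrove=18 Fernhollow=24 Ironridge=22 → close Ironridge (overflow 14)
  22÷2 = 11 each, +1 to first 0
Round 4: Ashgrove=29 Fernhollow=35 → close Fernhollow (overflow 21)
  35÷1 = 35 each, +1 to first 0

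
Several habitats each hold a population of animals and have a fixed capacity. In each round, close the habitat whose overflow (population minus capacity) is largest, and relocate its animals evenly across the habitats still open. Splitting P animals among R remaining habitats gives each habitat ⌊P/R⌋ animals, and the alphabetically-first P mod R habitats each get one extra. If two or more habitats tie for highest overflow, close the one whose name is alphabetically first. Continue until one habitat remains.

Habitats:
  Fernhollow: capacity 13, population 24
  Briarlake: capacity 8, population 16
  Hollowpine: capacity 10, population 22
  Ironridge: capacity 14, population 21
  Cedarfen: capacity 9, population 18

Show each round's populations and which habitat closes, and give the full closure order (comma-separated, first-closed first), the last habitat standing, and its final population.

Round 1: Briarlake=16 Cedarfen=18 Fernhollow=24 Hollowpine=22 Ironridge=21 → close Hollowpine (overflow 12)
  22÷4 = 5 each, +1 to first 2
Round 2: Briarlake=22 Cedarfen=24 Fernhollow=29 Ironridge=26 → close Fernhollow (overflow 16)
  29÷3 = 9 each, +1 to first 2
Round 3: Briarlake=32 Cedarfen=34 Ironridge=35 → close Cedarfen (overflow 25)
  34÷2 = 17 each, +1 to first 0
Round 4: Briarlake=49 Ironridge=52 → close Briarlake (overflow 41)
  49÷1 = 49 each, +1 to first 0

Closure order: Hollowpine, Fernhollow, Cedarfen, Briarlake
Last habitat: Ironridge with 101 animals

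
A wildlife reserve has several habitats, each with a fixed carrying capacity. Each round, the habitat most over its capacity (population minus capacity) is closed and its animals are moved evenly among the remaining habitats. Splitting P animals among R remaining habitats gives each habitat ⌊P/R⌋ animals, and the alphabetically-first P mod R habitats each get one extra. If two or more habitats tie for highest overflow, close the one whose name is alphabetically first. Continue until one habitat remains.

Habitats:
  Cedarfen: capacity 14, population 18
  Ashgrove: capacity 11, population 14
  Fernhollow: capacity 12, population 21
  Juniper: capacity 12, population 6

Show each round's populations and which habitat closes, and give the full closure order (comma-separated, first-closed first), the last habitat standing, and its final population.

Round 1: Ashgrove=14 Cedarfen=18 Fernhollow=21 Juniper=6 → close Fernhollow (overflow 9)
  21÷3 = 7 each, +1 to first 0
Round 2: Ashgrove=21 Cedarfen=25 Juniper=13 → close Cedarfen (overflow 11)
  25÷2 = 12 each, +1 to first 1
Round 3: Ashgrove=34 Juniper=25 → close Ashgrove (overflow 23)
  34÷1 = 34 each, +1 to first 0

Closure order: Fernhollow, Cedarfen, Ashgrove
Last habitat: Juniper with 59 animals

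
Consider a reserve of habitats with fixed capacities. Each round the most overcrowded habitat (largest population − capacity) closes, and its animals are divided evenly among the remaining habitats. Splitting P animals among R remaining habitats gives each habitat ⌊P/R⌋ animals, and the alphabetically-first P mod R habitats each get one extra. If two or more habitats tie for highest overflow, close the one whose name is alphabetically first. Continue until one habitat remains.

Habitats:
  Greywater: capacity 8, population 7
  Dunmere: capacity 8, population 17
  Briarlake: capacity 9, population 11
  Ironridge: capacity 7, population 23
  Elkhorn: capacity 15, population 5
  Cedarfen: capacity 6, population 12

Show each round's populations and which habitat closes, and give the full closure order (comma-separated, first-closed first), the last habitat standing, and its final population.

Round 1: Briarlake=11 Cedarfen=12 Dunmere=17 Elkhorn=5 Greywater=7 Ironridge=23 → close Ironridge (overflow 16)
  23÷5 = 4 each, +1 to first 3
Round 2: Briarlake=16 Cedarfen=17 Dunmere=22 Elkhorn=9 Greywater=11 → close Dunmere (overflow 14)
  22÷4 = 5 each, +1 to first 2
Round 3: Briarlake=22 Cedarfen=23 Elkhorn=14 Greywater=16 → close Cedarfen (overflow 17)
  23÷3 = 7 each, +1 to first 2
Round 4: Briarlake=30 Elkhorn=22 Greywater=23 → close Briarlake (overflow 21)
  30÷2 = 15 each, +1 to first 0
Round 5: Elkhorn=37 Greywater=38 → close Greywater (overflow 30)
  38÷1 = 38 each, +1 to first 0

Closure order: Ironridge, Dunmere, Cedarfen, Briarlake, Greywater
Last habitat: Elkhorn with 75 animals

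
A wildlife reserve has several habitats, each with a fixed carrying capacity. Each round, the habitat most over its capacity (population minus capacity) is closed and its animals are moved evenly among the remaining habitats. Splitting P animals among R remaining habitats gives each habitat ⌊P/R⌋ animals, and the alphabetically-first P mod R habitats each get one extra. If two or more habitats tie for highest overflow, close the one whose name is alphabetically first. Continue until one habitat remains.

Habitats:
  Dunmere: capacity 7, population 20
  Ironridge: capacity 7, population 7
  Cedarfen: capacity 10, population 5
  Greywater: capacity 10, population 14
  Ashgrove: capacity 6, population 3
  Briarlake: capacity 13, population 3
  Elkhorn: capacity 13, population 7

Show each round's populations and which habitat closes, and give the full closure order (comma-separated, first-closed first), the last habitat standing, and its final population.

Closure order: Dunmere, Greywater, Ironridge, Ashgrove, Cedarfen, Elkhorn
Last habitat: Briarlake with 59 animals

Round 1: Ashgrove=3 Briarlake=3 Cedarfen=5 Dunmere=20 Elkhorn=7 Greywater=14 Ironridge=7 → close Dunmere (overflow 13)
  20÷6 = 3 each, +1 to first 2
Round 2: Ashgrove=7 Briarlake=7 Cedarfen=8 Elkhorn=10 Greywater=17 Ironridge=10 → close Greywater (overflow 7)
  17÷5 = 3 each, +1 to first 2
Round 3: Ashgrove=11 Briarlake=11 Cedarfen=11 Elkhorn=13 Ironridge=13 → close Ironridge (overflow 6)
  13÷4 = 3 each, +1 to first 1
Round 4: Ashgrove=15 Briarlake=14 Cedarfen=14 Elkhorn=16 → close Ashgrove (overflow 9)
  15÷3 = 5 each, +1 to first 0
Round 5: Briarlake=19 Cedarfen=19 Elkhorn=21 → close Cedarfen (overflow 9)
  19÷2 = 9 each, +1 to first 1
Round 6: Briarlake=29 Elkhorn=30 → close Elkhorn (overflow 17)
  30÷1 = 30 each, +1 to first 0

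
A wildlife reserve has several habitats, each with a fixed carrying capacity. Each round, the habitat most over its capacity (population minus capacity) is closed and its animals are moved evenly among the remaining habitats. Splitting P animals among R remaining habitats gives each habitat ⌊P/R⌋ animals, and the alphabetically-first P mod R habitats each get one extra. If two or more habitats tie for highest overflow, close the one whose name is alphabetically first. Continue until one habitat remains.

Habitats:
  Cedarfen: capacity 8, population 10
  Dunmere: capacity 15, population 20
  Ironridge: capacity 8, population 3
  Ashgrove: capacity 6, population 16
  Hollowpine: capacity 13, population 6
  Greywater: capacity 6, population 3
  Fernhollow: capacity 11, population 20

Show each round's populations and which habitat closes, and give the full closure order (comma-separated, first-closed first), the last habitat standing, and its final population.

Closure order: Ashgrove, Fernhollow, Dunmere, Cedarfen, Greywater, Ironridge
Last habitat: Hollowpine with 78 animals

Round 1: Ashgrove=16 Cedarfen=10 Dunmere=20 Fernhollow=20 Greywater=3 Hollowpine=6 Ironridge=3 → close Ashgrove (overflow 10)
  16÷6 = 2 each, +1 to first 4
Round 2: Cedarfen=13 Dunmere=23 Fernhollow=23 Greywater=6 Hollowpine=8 Ironridge=5 → close Fernhollow (overflow 12)
  23÷5 = 4 each, +1 to first 3
Round 3: Cedarfen=18 Dunmere=28 Greywater=11 Hollowpine=12 Ironridge=9 → close Dunmere (overflow 13)
  28÷4 = 7 each, +1 to first 0
Round 4: Cedarfen=25 Greywater=18 Hollowpine=19 Ironridge=16 → close Cedarfen (overflow 17)
  25÷3 = 8 each, +1 to first 1
Round 5: Greywater=27 Hollowpine=27 Ironridge=24 → close Greywater (overflow 21)
  27÷2 = 13 each, +1 to first 1
Round 6: Hollowpine=41 Ironridge=37 → close Ironridge (overflow 29)
  37÷1 = 37 each, +1 to first 0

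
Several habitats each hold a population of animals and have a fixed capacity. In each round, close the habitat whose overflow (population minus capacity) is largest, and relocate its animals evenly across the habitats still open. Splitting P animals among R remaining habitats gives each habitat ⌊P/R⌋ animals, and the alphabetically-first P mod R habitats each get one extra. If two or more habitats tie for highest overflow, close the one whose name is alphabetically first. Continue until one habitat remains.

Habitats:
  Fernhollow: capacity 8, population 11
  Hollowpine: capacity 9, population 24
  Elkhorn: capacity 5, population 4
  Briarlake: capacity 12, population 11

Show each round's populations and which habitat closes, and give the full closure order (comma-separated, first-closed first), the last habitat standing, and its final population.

Closure order: Hollowpine, Fernhollow, Briarlake
Last habitat: Elkhorn with 50 animals

Round 1: Briarlake=11 Elkhorn=4 Fernhollow=11 Hollowpine=24 → close Hollowpine (overflow 15)
  24÷3 = 8 each, +1 to first 0
Round 2: Briarlake=19 Elkhorn=12 Fernhollow=19 → close Fernhollow (overflow 11)
  19÷2 = 9 each, +1 to first 1
Round 3: Briarlake=29 Elkhorn=21 → close Briarlake (overflow 17)
  29÷1 = 29 each, +1 to first 0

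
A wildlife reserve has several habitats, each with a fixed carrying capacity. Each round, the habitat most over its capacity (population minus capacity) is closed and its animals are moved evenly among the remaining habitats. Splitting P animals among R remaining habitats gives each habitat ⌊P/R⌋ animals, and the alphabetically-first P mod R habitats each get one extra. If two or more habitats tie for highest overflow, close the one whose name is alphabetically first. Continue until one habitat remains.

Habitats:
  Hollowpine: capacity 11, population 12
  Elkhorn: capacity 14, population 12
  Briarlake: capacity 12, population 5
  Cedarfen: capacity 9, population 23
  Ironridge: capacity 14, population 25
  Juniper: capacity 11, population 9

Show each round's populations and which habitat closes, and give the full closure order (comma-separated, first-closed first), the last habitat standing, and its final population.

Round 1: Briarlake=5 Cedarfen=23 Elkhorn=12 Hollowpine=12 Ironridge=25 Juniper=9 → close Cedarfen (overflow 14)
  23÷5 = 4 each, +1 to first 3
Round 2: Briarlake=10 Elkhorn=17 Hollowpine=17 Ironridge=29 Juniper=13 → close Ironridge (overflow 15)
  29÷4 = 7 each, +1 to first 1
Round 3: Briarlake=18 Elkhorn=24 Hollowpine=24 Juniper=20 → close Hollowpine (overflow 13)
  24÷3 = 8 each, +1 to first 0
Round 4: Briarlake=26 Elkhorn=32 Juniper=28 → close Elkhorn (overflow 18)
  32÷2 = 16 each, +1 to first 0
Round 5: Briarlake=42 Juniper=44 → close Juniper (overflow 33)
  44÷1 = 44 each, +1 to first 0

Closure order: Cedarfen, Ironridge, Hollowpine, Elkhorn, Juniper
Last habitat: Briarlake with 86 animals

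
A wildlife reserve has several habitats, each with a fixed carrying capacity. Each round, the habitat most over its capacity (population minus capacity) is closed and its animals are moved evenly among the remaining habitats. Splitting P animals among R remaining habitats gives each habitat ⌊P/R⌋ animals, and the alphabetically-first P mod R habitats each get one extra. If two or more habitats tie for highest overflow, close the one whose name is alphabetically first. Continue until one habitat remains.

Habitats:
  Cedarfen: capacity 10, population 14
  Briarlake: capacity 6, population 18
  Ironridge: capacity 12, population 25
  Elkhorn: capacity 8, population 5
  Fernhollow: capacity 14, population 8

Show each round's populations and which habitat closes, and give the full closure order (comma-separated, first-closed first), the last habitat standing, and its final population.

Closure order: Ironridge, Briarlake, Cedarfen, Elkhorn
Last habitat: Fernhollow with 70 animals

Round 1: Briarlake=18 Cedarfen=14 Elkhorn=5 Fernhollow=8 Ironridge=25 → close Ironridge (overflow 13)
  25÷4 = 6 each, +1 to first 1
Round 2: Briarlake=25 Cedarfen=20 Elkhorn=11 Fernhollow=14 → close Briarlake (overflow 19)
  25÷3 = 8 each, +1 to first 1
Round 3: Cedarfen=29 Elkhorn=19 Fernhollow=22 → close Cedarfen (overflow 19)
  29÷2 = 14 each, +1 to first 1
Round 4: Elkhorn=34 Fernhollow=36 → close Elkhorn (overflow 26)
  34÷1 = 34 each, +1 to first 0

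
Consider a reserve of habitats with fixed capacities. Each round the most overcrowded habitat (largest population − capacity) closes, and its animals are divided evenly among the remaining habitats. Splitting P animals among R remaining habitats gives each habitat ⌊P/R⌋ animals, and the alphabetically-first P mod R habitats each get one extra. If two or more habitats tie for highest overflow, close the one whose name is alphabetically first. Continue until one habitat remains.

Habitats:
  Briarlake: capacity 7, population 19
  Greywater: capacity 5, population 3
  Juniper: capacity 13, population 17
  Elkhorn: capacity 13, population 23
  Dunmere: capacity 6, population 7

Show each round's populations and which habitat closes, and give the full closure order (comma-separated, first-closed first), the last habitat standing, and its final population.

Closure order: Briarlake, Elkhorn, Juniper, Dunmere
Last habitat: Greywater with 69 animals

Round 1: Briarlake=19 Dunmere=7 Elkhorn=23 Greywater=3 Juniper=17 → close Briarlake (overflow 12)
  19÷4 = 4 each, +1 to first 3
Round 2: Dunmere=12 Elkhorn=28 Greywater=8 Juniper=21 → close Elkhorn (overflow 15)
  28÷3 = 9 each, +1 to first 1
Round 3: Dunmere=22 Greywater=17 Juniper=30 → close Juniper (overflow 17)
  30÷2 = 15 each, +1 to first 0
Round 4: Dunmere=37 Greywater=32 → close Dunmere (overflow 31)
  37÷1 = 37 each, +1 to first 0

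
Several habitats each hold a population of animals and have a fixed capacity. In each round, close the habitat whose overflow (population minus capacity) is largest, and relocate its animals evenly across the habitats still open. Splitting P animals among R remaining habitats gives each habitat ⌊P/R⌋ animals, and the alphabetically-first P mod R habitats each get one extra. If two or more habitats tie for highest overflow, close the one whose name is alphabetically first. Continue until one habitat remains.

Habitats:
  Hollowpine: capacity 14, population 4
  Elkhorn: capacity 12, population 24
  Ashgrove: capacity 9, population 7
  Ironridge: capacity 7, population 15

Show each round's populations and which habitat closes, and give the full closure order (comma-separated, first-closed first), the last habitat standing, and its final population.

Closure order: Elkhorn, Ironridge, Ashgrove
Last habitat: Hollowpine with 50 animals

Round 1: Ashgrove=7 Elkhorn=24 Hollowpine=4 Ironridge=15 → close Elkhorn (overflow 12)
  24÷3 = 8 each, +1 to first 0
Round 2: Ashgrove=15 Hollowpine=12 Ironridge=23 → close Ironridge (overflow 16)
  23÷2 = 11 each, +1 to first 1
Round 3: Ashgrove=27 Hollowpine=23 → close Ashgrove (overflow 18)
  27÷1 = 27 each, +1 to first 0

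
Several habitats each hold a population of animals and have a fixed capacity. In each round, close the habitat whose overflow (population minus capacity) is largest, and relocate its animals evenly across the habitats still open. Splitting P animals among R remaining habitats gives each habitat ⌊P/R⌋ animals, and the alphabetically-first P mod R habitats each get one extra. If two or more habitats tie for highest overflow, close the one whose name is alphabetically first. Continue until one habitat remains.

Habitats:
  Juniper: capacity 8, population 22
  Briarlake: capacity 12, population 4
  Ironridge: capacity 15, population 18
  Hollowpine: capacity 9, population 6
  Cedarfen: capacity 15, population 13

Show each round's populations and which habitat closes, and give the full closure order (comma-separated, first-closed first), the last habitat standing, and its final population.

Round 1: Briarlake=4 Cedarfen=13 Hollowpine=6 Ironridge=18 Juniper=22 → close Juniper (overflow 14)
  22÷4 = 5 each, +1 to first 2
Round 2: Briarlake=10 Cedarfen=19 Hollowpine=11 Ironridge=23 → close Ironridge (overflow 8)
  23÷3 = 7 each, +1 to first 2
Round 3: Briarlake=18 Cedarfen=27 Hollowpine=18 → close Cedarfen (overflow 12)
  27÷2 = 13 each, +1 to first 1
Round 4: Briarlake=32 Hollowpine=31 → close Hollowpine (overflow 22)
  31÷1 = 31 each, +1 to first 0

Closure order: Juniper, Ironridge, Cedarfen, Hollowpine
Last habitat: Briarlake with 63 animals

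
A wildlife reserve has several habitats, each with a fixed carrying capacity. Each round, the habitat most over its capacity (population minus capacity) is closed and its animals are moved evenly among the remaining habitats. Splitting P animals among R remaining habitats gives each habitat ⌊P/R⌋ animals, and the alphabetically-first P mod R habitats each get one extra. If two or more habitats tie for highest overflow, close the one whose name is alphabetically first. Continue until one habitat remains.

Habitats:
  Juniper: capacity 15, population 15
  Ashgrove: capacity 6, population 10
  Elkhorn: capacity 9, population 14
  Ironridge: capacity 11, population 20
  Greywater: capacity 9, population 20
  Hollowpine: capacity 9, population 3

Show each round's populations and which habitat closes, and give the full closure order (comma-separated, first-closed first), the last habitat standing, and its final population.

Round 1: Ashgrove=10 Elkhorn=14 Greywater=20 Hollowpine=3 Ironridge=20 Juniper=15 → close Greywater (overflow 11)
  20÷5 = 4 each, +1 to first 0
Round 2: Ashgrove=14 Elkhorn=18 Hollowpine=7 Ironridge=24 Juniper=19 → close Ironridge (overflow 13)
  24÷4 = 6 each, +1 to first 0
Round 3: Ashgrove=20 Elkhorn=24 Hollowpine=13 Juniper=25 → close Elkhorn (overflow 15)
  24÷3 = 8 each, +1 to first 0
Round 4: Ashgrove=28 Hollowpine=21 Juniper=33 → close Ashgrove (overflow 22)
  28÷2 = 14 each, +1 to first 0
Round 5: Hollowpine=35 Juniper=47 → close Juniper (overflow 32)
  47÷1 = 47 each, +1 to first 0

Closure order: Greywater, Ironridge, Elkhorn, Ashgrove, Juniper
Last habitat: Hollowpine with 82 animals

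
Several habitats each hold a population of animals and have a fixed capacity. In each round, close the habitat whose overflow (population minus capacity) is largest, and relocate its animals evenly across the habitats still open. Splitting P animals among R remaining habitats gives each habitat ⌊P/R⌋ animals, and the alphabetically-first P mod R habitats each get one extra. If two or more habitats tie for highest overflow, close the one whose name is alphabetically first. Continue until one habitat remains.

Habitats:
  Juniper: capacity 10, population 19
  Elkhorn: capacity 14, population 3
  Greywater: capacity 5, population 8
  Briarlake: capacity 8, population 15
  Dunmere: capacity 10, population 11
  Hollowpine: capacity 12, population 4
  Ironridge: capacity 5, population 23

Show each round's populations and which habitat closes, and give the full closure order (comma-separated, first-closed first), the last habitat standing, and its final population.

Closure order: Ironridge, Juniper, Briarlake, Greywater, Dunmere, Hollowpine
Last habitat: Elkhorn with 83 animals

Round 1: Briarlake=15 Dunmere=11 Elkhorn=3 Greywater=8 Hollowpine=4 Ironridge=23 Juniper=19 → close Ironridge (overflow 18)
  23÷6 = 3 each, +1 to first 5
Round 2: Briarlake=19 Dunmere=15 Elkhorn=7 Greywater=12 Hollowpine=8 Juniper=22 → close Juniper (overflow 12)
  22÷5 = 4 each, +1 to first 2
Round 3: Briarlake=24 Dunmere=20 Elkhorn=11 Greywater=16 Hollowpine=12 → close Briarlake (overflow 16)
  24÷4 = 6 each, +1 to first 0
Round 4: Dunmere=26 Elkhorn=17 Greywater=22 Hollowpine=18 → close Greywater (overflow 17)
  22÷3 = 7 each, +1 to first 1
Round 5: Dunmere=34 Elkhorn=24 Hollowpine=25 → close Dunmere (overflow 24)
  34÷2 = 17 each, +1 to first 0
Round 6: Elkhorn=41 Hollowpine=42 → close Hollowpine (overflow 30)
  42÷1 = 42 each, +1 to first 0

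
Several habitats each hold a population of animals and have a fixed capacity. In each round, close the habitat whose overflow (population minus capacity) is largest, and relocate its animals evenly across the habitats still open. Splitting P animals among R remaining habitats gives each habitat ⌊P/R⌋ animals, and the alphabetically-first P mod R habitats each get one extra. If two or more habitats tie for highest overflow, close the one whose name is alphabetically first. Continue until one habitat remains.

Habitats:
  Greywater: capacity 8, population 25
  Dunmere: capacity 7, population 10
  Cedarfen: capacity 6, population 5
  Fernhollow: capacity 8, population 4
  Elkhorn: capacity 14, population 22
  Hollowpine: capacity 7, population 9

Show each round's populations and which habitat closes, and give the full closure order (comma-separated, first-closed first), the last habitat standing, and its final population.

Closure order: Greywater, Elkhorn, Dunmere, Hollowpine, Cedarfen
Last habitat: Fernhollow with 75 animals

Round 1: Cedarfen=5 Dunmere=10 Elkhorn=22 Fernhollow=4 Greywater=25 Hollowpine=9 → close Greywater (overflow 17)
  25÷5 = 5 each, +1 to first 0
Round 2: Cedarfen=10 Dunmere=15 Elkhorn=27 Fernhollow=9 Hollowpine=14 → close Elkhorn (overflow 13)
  27÷4 = 6 each, +1 to first 3
Round 3: Cedarfen=17 Dunmere=22 Fernhollow=16 Hollowpine=20 → close Dunmere (overflow 15)
  22÷3 = 7 each, +1 to first 1
Round 4: Cedarfen=25 Fernhollow=23 Hollowpine=27 → close Hollowpine (overflow 20)
  27÷2 = 13 each, +1 to first 1
Round 5: Cedarfen=39 Fernhollow=36 → close Cedarfen (overflow 33)
  39÷1 = 39 each, +1 to first 0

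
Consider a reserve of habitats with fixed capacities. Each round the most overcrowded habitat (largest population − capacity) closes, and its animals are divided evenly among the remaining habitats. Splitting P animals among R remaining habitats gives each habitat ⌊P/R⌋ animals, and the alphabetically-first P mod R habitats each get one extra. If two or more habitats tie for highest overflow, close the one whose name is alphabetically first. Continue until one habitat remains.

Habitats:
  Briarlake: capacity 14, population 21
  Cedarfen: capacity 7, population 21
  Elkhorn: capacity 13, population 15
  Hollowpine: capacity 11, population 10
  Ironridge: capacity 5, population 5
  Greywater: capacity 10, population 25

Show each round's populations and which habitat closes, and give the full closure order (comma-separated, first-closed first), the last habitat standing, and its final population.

Closure order: Greywater, Cedarfen, Briarlake, Elkhorn, Ironridge
Last habitat: Hollowpine with 97 animals

Round 1: Briarlake=21 Cedarfen=21 Elkhorn=15 Greywater=25 Hollowpine=10 Ironridge=5 → close Greywater (overflow 15)
  25÷5 = 5 each, +1 to first 0
Round 2: Briarlake=26 Cedarfen=26 Elkhorn=20 Hollowpine=15 Ironridge=10 → close Cedarfen (overflow 19)
  26÷4 = 6 each, +1 to first 2
Round 3: Briarlake=33 Elkhorn=27 Hollowpine=21 Ironridge=16 → close Briarlake (overflow 19)
  33÷3 = 11 each, +1 to first 0
Round 4: Elkhorn=38 Hollowpine=32 Ironridge=27 → close Elkhorn (overflow 25)
  38÷2 = 19 each, +1 to first 0
Round 5: Hollowpine=51 Ironridge=46 → close Ironridge (overflow 41)
  46÷1 = 46 each, +1 to first 0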